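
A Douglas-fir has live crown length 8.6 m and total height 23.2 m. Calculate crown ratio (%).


Formula: Crown Ratio = (Crown Length / Total Height) * 100
CR = (8.6 m / 23.2 m) * 100
CR = 0.3707 * 100 = 37.1%

37.1


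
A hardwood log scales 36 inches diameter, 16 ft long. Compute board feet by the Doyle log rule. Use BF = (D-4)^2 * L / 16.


Doyle: BF = (D - 4)^2 * L / 16
Adjusted diameter = 36 - 4 = 32 in
(D-4)^2 = 32^2 = 1024
BF = 1024 * 16 / 16 = 1024 BF

1024


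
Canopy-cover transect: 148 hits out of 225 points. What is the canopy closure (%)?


Formula: Canopy closure = covered points / total points * 100
Closure = 148 / 225 * 100
Closure = 0.6578 * 100 = 65.8%

65.8


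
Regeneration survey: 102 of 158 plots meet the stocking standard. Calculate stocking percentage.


Formula: Stocking % = stocked plots / total plots * 100
Stocking = 102 / 158 * 100
Stocking = 0.6456 * 100 = 64.6%

64.6


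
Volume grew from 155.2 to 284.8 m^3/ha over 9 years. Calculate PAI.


Formula: PAI = (V_T2 - V_T1) / (T2 - T1)
Volume increment = 284.8 - 155.2 = 129.6 m^3/ha
PAI = 129.6 / 9 = 14.4 m^3/ha/year

14.4


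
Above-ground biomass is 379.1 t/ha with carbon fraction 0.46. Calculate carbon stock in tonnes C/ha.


Formula: Carbon Stock = Biomass * Carbon Fraction
C = 379.1 t/ha * 0.46
C = 174.4 t C/ha

174.4


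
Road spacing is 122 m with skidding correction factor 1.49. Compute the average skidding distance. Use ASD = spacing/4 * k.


Formula: ASD = (spacing / 4) * correction
Uncorrected distance = spacing / 4 = 122 / 4 = 30.5 m
ASD = 30.5 * 1.49 = 45 m

45


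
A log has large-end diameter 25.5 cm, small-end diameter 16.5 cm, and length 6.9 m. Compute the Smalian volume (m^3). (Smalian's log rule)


Smalian: V = (A1 + A2)/2 * L,  A = pi*(D/200)^2
A1 = pi*(25.5/200)^2 = 0.051071 m^2
A2 = pi*(16.5/200)^2 = 0.021382 m^2
V = (0.051071+0.021382)/2*6.9 = 0.25 m^3

0.25


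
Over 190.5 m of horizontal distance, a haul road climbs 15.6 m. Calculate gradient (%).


Formula: Gradient = rise / run * 100
Gradient = 15.6 / 190.5 * 100 = 8.2%

8.2


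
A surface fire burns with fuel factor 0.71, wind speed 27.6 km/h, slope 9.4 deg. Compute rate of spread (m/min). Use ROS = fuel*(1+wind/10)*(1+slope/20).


Formula: ROS = fuel * (1 + wind/10) * (1 + slope/20)
Wind factor = 1 + 27.6/10 = 3.76
Slope factor = 1 + 9.4/20 = 1.47
ROS = 0.71 * 3.76 * 1.47 = 3.92 m/min

3.92


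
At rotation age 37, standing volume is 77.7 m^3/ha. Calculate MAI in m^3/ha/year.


Formula: MAI = Total Volume / Stand Age
MAI = 77.7 m^3/ha / 37 years
MAI = 2.1 m^3/ha/year

2.1


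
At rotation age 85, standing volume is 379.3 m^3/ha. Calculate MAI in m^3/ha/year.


Formula: MAI = Total Volume / Stand Age
MAI = 379.3 m^3/ha / 85 years
MAI = 4.46 m^3/ha/year

4.46


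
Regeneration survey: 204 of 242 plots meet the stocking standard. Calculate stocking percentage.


Formula: Stocking % = stocked plots / total plots * 100
Stocking = 204 / 242 * 100
Stocking = 0.843 * 100 = 84.3%

84.3


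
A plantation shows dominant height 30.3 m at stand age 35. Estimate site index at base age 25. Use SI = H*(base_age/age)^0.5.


Formula: SI = H_dom * (base_age / age)^0.5
Age ratio = 25 / 35 = 0.71429
sqrt(age_ratio) = 0.84515
SI = 30.3 * 0.84515 = 25.6 m

25.6


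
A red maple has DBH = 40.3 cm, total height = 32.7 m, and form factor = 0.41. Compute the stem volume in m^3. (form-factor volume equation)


Formula: V = pi * (DBH/200)^2 * H * ff
Radius = DBH/200 = 40.3/200 = 0.2015 m
Radius^2 = 0.2015^2 = 0.04060225 m^2
V = pi * 0.04060225 * 32.7 * 0.41
V = 1.71 m^3

1.71


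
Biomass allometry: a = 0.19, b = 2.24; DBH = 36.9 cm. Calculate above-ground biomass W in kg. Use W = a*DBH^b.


Formula: W = a * DBH^b  (allometric power law)
DBH^b = 36.9^2.24 = 3236.9729
W = 0.19 * 3236.9729 = 615.0 kg

615.0


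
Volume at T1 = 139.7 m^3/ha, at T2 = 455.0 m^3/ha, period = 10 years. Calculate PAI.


Formula: PAI = (V_T2 - V_T1) / (T2 - T1)
Volume increment = 455.0 - 139.7 = 315.3 m^3/ha
PAI = 315.3 / 10 = 31.53 m^3/ha/year

31.53


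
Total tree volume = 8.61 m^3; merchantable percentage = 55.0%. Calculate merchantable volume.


Formula: MV = V_total * (merchantable_pct / 100)
Merchantable fraction = 55.0% / 100 = 0.55
MV = 8.61 m^3 * 0.55 = 4.736 m^3

4.736


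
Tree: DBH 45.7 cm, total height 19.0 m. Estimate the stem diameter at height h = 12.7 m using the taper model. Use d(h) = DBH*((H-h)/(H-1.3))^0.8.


Taper: d(h) = DBH * ((H - h) / (H - 1.3))^0.8
Numerator = H - h = 19.0 - 12.7 = 6.3 m
Denominator = H - 1.3 = 19.0 - 1.3 = 17.7 m
Ratio = 6.3 / 17.7 = 0.35593
d = 45.7 * 0.35593^0.8 = 20.0 cm

20.0


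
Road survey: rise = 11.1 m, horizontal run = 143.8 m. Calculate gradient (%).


Formula: Gradient = rise / run * 100
Gradient = 11.1 / 143.8 * 100 = 7.7%

7.7


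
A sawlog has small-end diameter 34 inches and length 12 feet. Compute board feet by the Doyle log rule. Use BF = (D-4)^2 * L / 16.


Doyle: BF = (D - 4)^2 * L / 16
Adjusted diameter = 34 - 4 = 30 in
(D-4)^2 = 30^2 = 900
BF = 900 * 12 / 16 = 675 BF

675


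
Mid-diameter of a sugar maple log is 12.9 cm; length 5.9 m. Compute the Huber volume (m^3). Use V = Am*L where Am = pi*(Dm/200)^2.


Huber: V = Am * L,  Am = pi*(Dm/200)^2
Am = pi*(12.9/200)^2 = 0.01307 m^2
V = 0.01307*5.9 = 0.0771 m^3

0.0771


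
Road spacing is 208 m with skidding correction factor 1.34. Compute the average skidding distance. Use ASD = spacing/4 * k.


Formula: ASD = (spacing / 4) * correction
Uncorrected distance = spacing / 4 = 208 / 4 = 52 m
ASD = 52 * 1.34 = 70 m

70


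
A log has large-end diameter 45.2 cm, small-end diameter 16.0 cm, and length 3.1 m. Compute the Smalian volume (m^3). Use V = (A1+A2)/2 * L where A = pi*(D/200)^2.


Smalian: V = (A1 + A2)/2 * L,  A = pi*(D/200)^2
A1 = pi*(45.2/200)^2 = 0.16046 m^2
A2 = pi*(16.0/200)^2 = 0.020106 m^2
V = (0.16046+0.020106)/2*3.1 = 0.2799 m^3

0.2799


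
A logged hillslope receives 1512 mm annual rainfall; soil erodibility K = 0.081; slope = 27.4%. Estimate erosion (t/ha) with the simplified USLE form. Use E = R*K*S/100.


Formula: E = R * K * S / 100  (simplified USLE)
R * K = 1512 * 0.081 = 122.472
E = 122.472 * 27.4 / 100 = 33.56 t/ha

33.56


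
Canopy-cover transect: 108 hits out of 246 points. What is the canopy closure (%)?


Formula: Canopy closure = covered points / total points * 100
Closure = 108 / 246 * 100
Closure = 0.439 * 100 = 43.9%

43.9


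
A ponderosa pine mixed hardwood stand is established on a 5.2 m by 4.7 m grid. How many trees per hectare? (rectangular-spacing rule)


Formula: TPH = 10000 m^2/ha / (spacing_x * spacing_y)
Area per tree = 5.2 m * 4.7 m = 24.44 m^2
TPH = 10000 / 24.44 = 409 trees/ha

409


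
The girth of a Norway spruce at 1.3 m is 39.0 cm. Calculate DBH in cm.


Formula: DBH = C / pi
DBH = 39.0 / pi
pi = 3.14159...
DBH = 12.4 cm

12.4


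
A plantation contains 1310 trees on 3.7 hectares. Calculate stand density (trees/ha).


Formula: Stand Density = N_trees / Area_ha
Density = 1310 trees / 3.7 ha
Density = 354 trees/ha

354


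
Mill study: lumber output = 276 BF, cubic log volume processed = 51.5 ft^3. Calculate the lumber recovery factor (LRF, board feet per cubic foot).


Formula: LRF = Lumber Output (BF) / Log Input (ft^3)
LRF = 276 BF / 51.5 ft^3
LRF = 5.36 BF/ft^3

5.36


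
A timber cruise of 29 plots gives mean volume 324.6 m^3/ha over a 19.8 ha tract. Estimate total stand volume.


Formula: Total Volume = Mean Volume per ha * Total Area
Total Volume = 324.6 m^3/ha * 19.8 ha
Total Volume = 6427 m^3

6427


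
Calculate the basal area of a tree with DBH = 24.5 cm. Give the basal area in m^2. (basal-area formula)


Formula: BA = pi * (DBH/2)^2 / 10000  (cm^2 to m^2)
Radius = DBH/2 = 24.5/2 = 12.25 cm
BA = pi * 12.25^2 / 10000
   = 471.4352 cm^2 / 10000
   = 0.0471 m^2

0.0471


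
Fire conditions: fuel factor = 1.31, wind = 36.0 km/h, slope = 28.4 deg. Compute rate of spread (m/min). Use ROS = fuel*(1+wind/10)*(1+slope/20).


Formula: ROS = fuel * (1 + wind/10) * (1 + slope/20)
Wind factor = 1 + 36.0/10 = 4.6
Slope factor = 1 + 28.4/20 = 2.42
ROS = 1.31 * 4.6 * 2.42 = 14.58 m/min

14.58


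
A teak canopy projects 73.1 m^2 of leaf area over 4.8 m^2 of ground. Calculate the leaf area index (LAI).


Formula: LAI = total leaf area / ground area  (dimensionless)
LAI = 73.1 m^2 / 4.8 m^2
LAI = 15.23

15.23


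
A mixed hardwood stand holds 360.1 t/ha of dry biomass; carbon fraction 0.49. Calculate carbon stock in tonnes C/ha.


Formula: Carbon Stock = Biomass * Carbon Fraction
C = 360.1 t/ha * 0.49
C = 176.4 t C/ha

176.4


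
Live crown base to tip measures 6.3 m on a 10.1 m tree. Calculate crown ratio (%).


Formula: Crown Ratio = (Crown Length / Total Height) * 100
CR = (6.3 m / 10.1 m) * 100
CR = 0.6238 * 100 = 62.4%

62.4


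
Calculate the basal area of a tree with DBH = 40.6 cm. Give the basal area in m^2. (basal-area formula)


Formula: BA = pi * (DBH/2)^2 / 10000  (cm^2 to m^2)
Radius = DBH/2 = 40.6/2 = 20.3 cm
BA = pi * 20.3^2 / 10000
   = 1294.6189 cm^2 / 10000
   = 0.1295 m^2

0.1295


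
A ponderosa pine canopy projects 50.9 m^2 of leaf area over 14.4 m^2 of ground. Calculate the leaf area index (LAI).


Formula: LAI = total leaf area / ground area  (dimensionless)
LAI = 50.9 m^2 / 14.4 m^2
LAI = 3.53

3.53


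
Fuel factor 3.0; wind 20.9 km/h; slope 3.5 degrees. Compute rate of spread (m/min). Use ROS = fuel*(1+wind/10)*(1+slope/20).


Formula: ROS = fuel * (1 + wind/10) * (1 + slope/20)
Wind factor = 1 + 20.9/10 = 3.09
Slope factor = 1 + 3.5/20 = 1.175
ROS = 3.0 * 3.09 * 1.175 = 10.89 m/min

10.89


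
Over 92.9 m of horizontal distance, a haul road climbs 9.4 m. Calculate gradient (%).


Formula: Gradient = rise / run * 100
Gradient = 9.4 / 92.9 * 100 = 10.1%

10.1


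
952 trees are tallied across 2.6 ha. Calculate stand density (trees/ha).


Formula: Stand Density = N_trees / Area_ha
Density = 952 trees / 2.6 ha
Density = 366 trees/ha

366


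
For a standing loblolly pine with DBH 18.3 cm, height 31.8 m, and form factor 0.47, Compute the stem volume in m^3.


Formula: V = pi * (DBH/200)^2 * H * ff
Radius = DBH/200 = 18.3/200 = 0.0915 m
Radius^2 = 0.0915^2 = 0.00837225 m^2
V = pi * 0.00837225 * 31.8 * 0.47
V = 0.393 m^3

0.393


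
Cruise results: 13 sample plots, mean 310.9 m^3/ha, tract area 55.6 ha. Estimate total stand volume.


Formula: Total Volume = Mean Volume per ha * Total Area
Total Volume = 310.9 m^3/ha * 55.6 ha
Total Volume = 17286 m^3

17286


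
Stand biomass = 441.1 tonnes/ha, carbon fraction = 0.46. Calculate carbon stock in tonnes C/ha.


Formula: Carbon Stock = Biomass * Carbon Fraction
C = 441.1 t/ha * 0.46
C = 202.9 t C/ha

202.9


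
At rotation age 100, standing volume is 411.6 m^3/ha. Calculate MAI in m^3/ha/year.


Formula: MAI = Total Volume / Stand Age
MAI = 411.6 m^3/ha / 100 years
MAI = 4.12 m^3/ha/year

4.12


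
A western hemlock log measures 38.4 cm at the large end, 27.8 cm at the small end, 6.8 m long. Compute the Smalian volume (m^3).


Smalian: V = (A1 + A2)/2 * L,  A = pi*(D/200)^2
A1 = pi*(38.4/200)^2 = 0.115812 m^2
A2 = pi*(27.8/200)^2 = 0.060699 m^2
V = (0.115812+0.060699)/2*6.8 = 0.6001 m^3

0.6001


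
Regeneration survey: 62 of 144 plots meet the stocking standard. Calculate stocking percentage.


Formula: Stocking % = stocked plots / total plots * 100
Stocking = 62 / 144 * 100
Stocking = 0.4306 * 100 = 43.1%

43.1


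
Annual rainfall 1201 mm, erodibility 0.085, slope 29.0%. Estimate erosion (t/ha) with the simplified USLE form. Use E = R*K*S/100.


Formula: E = R * K * S / 100  (simplified USLE)
R * K = 1201 * 0.085 = 102.085
E = 102.085 * 29.0 / 100 = 29.6 t/ha

29.6


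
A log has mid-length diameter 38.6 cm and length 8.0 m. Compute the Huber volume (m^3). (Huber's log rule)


Huber: V = Am * L,  Am = pi*(Dm/200)^2
Am = pi*(38.6/200)^2 = 0.117021 m^2
V = 0.117021*8.0 = 0.9362 m^3

0.9362


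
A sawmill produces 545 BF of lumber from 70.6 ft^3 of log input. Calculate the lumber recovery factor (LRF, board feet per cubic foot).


Formula: LRF = Lumber Output (BF) / Log Input (ft^3)
LRF = 545 BF / 70.6 ft^3
LRF = 7.72 BF/ft^3

7.72


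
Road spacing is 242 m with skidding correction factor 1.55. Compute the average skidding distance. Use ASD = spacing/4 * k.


Formula: ASD = (spacing / 4) * correction
Uncorrected distance = spacing / 4 = 242 / 4 = 60.5 m
ASD = 60.5 * 1.55 = 94 m

94


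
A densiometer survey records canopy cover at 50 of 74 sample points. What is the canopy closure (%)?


Formula: Canopy closure = covered points / total points * 100
Closure = 50 / 74 * 100
Closure = 0.6757 * 100 = 67.6%

67.6


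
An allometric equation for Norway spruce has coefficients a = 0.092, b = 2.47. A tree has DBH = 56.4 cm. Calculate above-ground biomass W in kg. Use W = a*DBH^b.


Formula: W = a * DBH^b  (allometric power law)
DBH^b = 56.4^2.47 = 21167.0038
W = 0.092 * 21167.0038 = 1947.4 kg

1947.4


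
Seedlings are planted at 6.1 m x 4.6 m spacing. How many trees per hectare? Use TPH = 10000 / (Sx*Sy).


Formula: TPH = 10000 m^2/ha / (spacing_x * spacing_y)
Area per tree = 6.1 m * 4.6 m = 28.06 m^2
TPH = 10000 / 28.06 = 356 trees/ha

356


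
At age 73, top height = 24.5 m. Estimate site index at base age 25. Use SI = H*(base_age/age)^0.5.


Formula: SI = H_dom * (base_age / age)^0.5
Age ratio = 25 / 73 = 0.34247
sqrt(age_ratio) = 0.58521
SI = 24.5 * 0.58521 = 14.3 m

14.3


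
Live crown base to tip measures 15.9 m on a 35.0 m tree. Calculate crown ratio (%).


Formula: Crown Ratio = (Crown Length / Total Height) * 100
CR = (15.9 m / 35.0 m) * 100
CR = 0.4543 * 100 = 45.4%

45.4


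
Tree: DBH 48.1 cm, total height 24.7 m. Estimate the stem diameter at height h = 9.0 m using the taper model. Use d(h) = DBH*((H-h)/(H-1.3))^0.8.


Taper: d(h) = DBH * ((H - h) / (H - 1.3))^0.8
Numerator = H - h = 24.7 - 9.0 = 15.7 m
Denominator = H - 1.3 = 24.7 - 1.3 = 23.4 m
Ratio = 15.7 / 23.4 = 0.67094
d = 48.1 * 0.67094^0.8 = 35.0 cm

35.0


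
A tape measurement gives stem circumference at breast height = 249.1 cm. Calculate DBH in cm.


Formula: DBH = C / pi
DBH = 249.1 / pi
pi = 3.14159...
DBH = 79.3 cm

79.3


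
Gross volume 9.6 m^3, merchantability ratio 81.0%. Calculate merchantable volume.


Formula: MV = V_total * (merchantable_pct / 100)
Merchantable fraction = 81.0% / 100 = 0.81
MV = 9.6 m^3 * 0.81 = 7.776 m^3

7.776


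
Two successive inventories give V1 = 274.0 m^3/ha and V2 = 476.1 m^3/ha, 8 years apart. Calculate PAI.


Formula: PAI = (V_T2 - V_T1) / (T2 - T1)
Volume increment = 476.1 - 274.0 = 202.1 m^3/ha
PAI = 202.1 / 8 = 25.26 m^3/ha/year

25.26


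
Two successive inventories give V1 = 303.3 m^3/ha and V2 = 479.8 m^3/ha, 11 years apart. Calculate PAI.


Formula: PAI = (V_T2 - V_T1) / (T2 - T1)
Volume increment = 479.8 - 303.3 = 176.5 m^3/ha
PAI = 176.5 / 11 = 16.05 m^3/ha/year

16.05


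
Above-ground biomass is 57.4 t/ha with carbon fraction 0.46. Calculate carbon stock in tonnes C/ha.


Formula: Carbon Stock = Biomass * Carbon Fraction
C = 57.4 t/ha * 0.46
C = 26.4 t C/ha

26.4


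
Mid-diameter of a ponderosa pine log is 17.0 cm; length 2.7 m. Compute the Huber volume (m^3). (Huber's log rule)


Huber: V = Am * L,  Am = pi*(Dm/200)^2
Am = pi*(17.0/200)^2 = 0.022698 m^2
V = 0.022698*2.7 = 0.0613 m^3

0.0613


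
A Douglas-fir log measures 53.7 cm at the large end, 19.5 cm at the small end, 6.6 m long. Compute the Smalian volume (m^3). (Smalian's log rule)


Smalian: V = (A1 + A2)/2 * L,  A = pi*(D/200)^2
A1 = pi*(53.7/200)^2 = 0.226484 m^2
A2 = pi*(19.5/200)^2 = 0.029865 m^2
V = (0.226484+0.029865)/2*6.6 = 0.846 m^3

0.846


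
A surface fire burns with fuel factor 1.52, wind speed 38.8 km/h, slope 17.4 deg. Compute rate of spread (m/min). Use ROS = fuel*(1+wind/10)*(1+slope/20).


Formula: ROS = fuel * (1 + wind/10) * (1 + slope/20)
Wind factor = 1 + 38.8/10 = 4.88
Slope factor = 1 + 17.4/20 = 1.87
ROS = 1.52 * 4.88 * 1.87 = 13.87 m/min

13.87


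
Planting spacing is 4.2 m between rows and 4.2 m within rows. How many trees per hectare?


Formula: TPH = 10000 m^2/ha / (spacing_x * spacing_y)
Area per tree = 4.2 m * 4.2 m = 17.64 m^2
TPH = 10000 / 17.64 = 567 trees/ha

567


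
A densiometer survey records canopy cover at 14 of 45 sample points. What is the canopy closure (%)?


Formula: Canopy closure = covered points / total points * 100
Closure = 14 / 45 * 100
Closure = 0.3111 * 100 = 31.1%

31.1


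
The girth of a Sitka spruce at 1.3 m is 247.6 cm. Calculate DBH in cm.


Formula: DBH = C / pi
DBH = 247.6 / pi
pi = 3.14159...
DBH = 78.8 cm

78.8


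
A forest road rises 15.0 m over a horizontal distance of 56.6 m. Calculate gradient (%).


Formula: Gradient = rise / run * 100
Gradient = 15.0 / 56.6 * 100 = 26.5%

26.5


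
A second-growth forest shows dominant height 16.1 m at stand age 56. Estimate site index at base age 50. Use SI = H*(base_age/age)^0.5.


Formula: SI = H_dom * (base_age / age)^0.5
Age ratio = 50 / 56 = 0.89286
sqrt(age_ratio) = 0.94491
SI = 16.1 * 0.94491 = 15.2 m

15.2


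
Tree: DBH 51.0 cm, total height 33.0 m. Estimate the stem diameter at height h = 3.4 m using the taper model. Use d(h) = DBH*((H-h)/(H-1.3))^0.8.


Taper: d(h) = DBH * ((H - h) / (H - 1.3))^0.8
Numerator = H - h = 33.0 - 3.4 = 29.6 m
Denominator = H - 1.3 = 33.0 - 1.3 = 31.7 m
Ratio = 29.6 / 31.7 = 0.93375
d = 51.0 * 0.93375^0.8 = 48.3 cm

48.3


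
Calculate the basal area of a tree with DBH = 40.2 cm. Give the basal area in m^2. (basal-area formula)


Formula: BA = pi * (DBH/2)^2 / 10000  (cm^2 to m^2)
Radius = DBH/2 = 40.2/2 = 20.1 cm
BA = pi * 20.1^2 / 10000
   = 1269.2348 cm^2 / 10000
   = 0.1269 m^2

0.1269


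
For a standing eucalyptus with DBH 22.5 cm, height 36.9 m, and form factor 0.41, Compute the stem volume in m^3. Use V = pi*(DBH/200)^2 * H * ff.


Formula: V = pi * (DBH/200)^2 * H * ff
Radius = DBH/200 = 22.5/200 = 0.1125 m
Radius^2 = 0.1125^2 = 0.01265625 m^2
V = pi * 0.01265625 * 36.9 * 0.41
V = 0.602 m^3

0.602


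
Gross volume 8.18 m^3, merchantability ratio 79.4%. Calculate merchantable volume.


Formula: MV = V_total * (merchantable_pct / 100)
Merchantable fraction = 79.4% / 100 = 0.794
MV = 8.18 m^3 * 0.794 = 6.495 m^3

6.495


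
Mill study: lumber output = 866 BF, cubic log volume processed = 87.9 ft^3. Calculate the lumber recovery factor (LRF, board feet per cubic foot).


Formula: LRF = Lumber Output (BF) / Log Input (ft^3)
LRF = 866 BF / 87.9 ft^3
LRF = 9.85 BF/ft^3

9.85


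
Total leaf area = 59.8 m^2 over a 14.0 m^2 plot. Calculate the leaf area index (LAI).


Formula: LAI = total leaf area / ground area  (dimensionless)
LAI = 59.8 m^2 / 14.0 m^2
LAI = 4.27

4.27


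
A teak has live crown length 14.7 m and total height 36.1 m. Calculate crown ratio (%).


Formula: Crown Ratio = (Crown Length / Total Height) * 100
CR = (14.7 m / 36.1 m) * 100
CR = 0.4072 * 100 = 40.7%

40.7


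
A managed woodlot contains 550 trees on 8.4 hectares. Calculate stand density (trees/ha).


Formula: Stand Density = N_trees / Area_ha
Density = 550 trees / 8.4 ha
Density = 65 trees/ha

65


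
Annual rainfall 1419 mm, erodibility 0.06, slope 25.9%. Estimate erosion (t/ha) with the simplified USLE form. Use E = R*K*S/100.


Formula: E = R * K * S / 100  (simplified USLE)
R * K = 1419 * 0.06 = 85.14
E = 85.14 * 25.9 / 100 = 22.05 t/ha

22.05


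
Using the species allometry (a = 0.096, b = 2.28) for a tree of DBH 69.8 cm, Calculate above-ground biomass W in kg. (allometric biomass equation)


Formula: W = a * DBH^b  (allometric power law)
DBH^b = 69.8^2.28 = 15995.2254
W = 0.096 * 15995.2254 = 1535.5 kg

1535.5


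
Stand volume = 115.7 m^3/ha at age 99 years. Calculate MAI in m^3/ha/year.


Formula: MAI = Total Volume / Stand Age
MAI = 115.7 m^3/ha / 99 years
MAI = 1.17 m^3/ha/year

1.17


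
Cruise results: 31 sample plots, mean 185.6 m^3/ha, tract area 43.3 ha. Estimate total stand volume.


Formula: Total Volume = Mean Volume per ha * Total Area
Total Volume = 185.6 m^3/ha * 43.3 ha
Total Volume = 8036 m^3

8036


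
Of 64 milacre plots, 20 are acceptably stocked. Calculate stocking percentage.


Formula: Stocking % = stocked plots / total plots * 100
Stocking = 20 / 64 * 100
Stocking = 0.3125 * 100 = 31.3%

31.3


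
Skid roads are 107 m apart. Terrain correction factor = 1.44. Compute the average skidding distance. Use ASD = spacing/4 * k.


Formula: ASD = (spacing / 4) * correction
Uncorrected distance = spacing / 4 = 107 / 4 = 26.75 m
ASD = 26.75 * 1.44 = 39 m

39


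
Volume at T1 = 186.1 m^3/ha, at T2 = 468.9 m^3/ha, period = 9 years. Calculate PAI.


Formula: PAI = (V_T2 - V_T1) / (T2 - T1)
Volume increment = 468.9 - 186.1 = 282.8 m^3/ha
PAI = 282.8 / 9 = 31.42 m^3/ha/year

31.42


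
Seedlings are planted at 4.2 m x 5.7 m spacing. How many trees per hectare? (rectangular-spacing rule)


Formula: TPH = 10000 m^2/ha / (spacing_x * spacing_y)
Area per tree = 4.2 m * 5.7 m = 23.94 m^2
TPH = 10000 / 23.94 = 418 trees/ha

418


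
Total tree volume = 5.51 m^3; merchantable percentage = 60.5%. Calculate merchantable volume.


Formula: MV = V_total * (merchantable_pct / 100)
Merchantable fraction = 60.5% / 100 = 0.605
MV = 5.51 m^3 * 0.605 = 3.334 m^3

3.334


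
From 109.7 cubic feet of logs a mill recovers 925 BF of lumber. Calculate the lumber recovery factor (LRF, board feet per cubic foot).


Formula: LRF = Lumber Output (BF) / Log Input (ft^3)
LRF = 925 BF / 109.7 ft^3
LRF = 8.43 BF/ft^3

8.43


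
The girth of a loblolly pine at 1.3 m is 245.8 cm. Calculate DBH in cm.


Formula: DBH = C / pi
DBH = 245.8 / pi
pi = 3.14159...
DBH = 78.2 cm

78.2


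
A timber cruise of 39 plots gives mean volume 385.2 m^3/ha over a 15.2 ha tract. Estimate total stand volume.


Formula: Total Volume = Mean Volume per ha * Total Area
Total Volume = 385.2 m^3/ha * 15.2 ha
Total Volume = 5855 m^3

5855


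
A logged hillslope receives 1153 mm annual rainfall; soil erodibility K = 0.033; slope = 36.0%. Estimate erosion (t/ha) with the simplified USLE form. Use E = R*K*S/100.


Formula: E = R * K * S / 100  (simplified USLE)
R * K = 1153 * 0.033 = 38.049
E = 38.049 * 36.0 / 100 = 13.7 t/ha

13.7


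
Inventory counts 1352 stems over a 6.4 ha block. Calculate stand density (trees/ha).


Formula: Stand Density = N_trees / Area_ha
Density = 1352 trees / 6.4 ha
Density = 211 trees/ha

211


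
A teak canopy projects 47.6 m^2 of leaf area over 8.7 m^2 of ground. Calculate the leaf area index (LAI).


Formula: LAI = total leaf area / ground area  (dimensionless)
LAI = 47.6 m^2 / 8.7 m^2
LAI = 5.47

5.47


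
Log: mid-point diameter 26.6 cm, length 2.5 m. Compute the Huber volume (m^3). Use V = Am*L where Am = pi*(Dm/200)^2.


Huber: V = Am * L,  Am = pi*(Dm/200)^2
Am = pi*(26.6/200)^2 = 0.055572 m^2
V = 0.055572*2.5 = 0.1389 m^3

0.1389


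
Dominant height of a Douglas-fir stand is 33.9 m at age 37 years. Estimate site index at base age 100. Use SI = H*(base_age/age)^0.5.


Formula: SI = H_dom * (base_age / age)^0.5
Age ratio = 100 / 37 = 2.7027
sqrt(age_ratio) = 1.64399
SI = 33.9 * 1.64399 = 55.7 m

55.7


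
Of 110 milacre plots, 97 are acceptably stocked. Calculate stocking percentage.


Formula: Stocking % = stocked plots / total plots * 100
Stocking = 97 / 110 * 100
Stocking = 0.8818 * 100 = 88.2%

88.2


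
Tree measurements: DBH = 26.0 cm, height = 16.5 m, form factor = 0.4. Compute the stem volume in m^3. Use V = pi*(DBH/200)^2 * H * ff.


Formula: V = pi * (DBH/200)^2 * H * ff
Radius = DBH/200 = 26.0/200 = 0.13 m
Radius^2 = 0.13^2 = 0.0169 m^2
V = pi * 0.0169 * 16.5 * 0.4
V = 0.35 m^3

0.35


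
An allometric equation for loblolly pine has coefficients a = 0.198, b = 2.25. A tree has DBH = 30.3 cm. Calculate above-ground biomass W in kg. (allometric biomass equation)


Formula: W = a * DBH^b  (allometric power law)
DBH^b = 30.3^2.25 = 2154.0011
W = 0.198 * 2154.0011 = 426.5 kg

426.5


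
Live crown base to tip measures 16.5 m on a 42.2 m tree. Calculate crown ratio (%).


Formula: Crown Ratio = (Crown Length / Total Height) * 100
CR = (16.5 m / 42.2 m) * 100
CR = 0.391 * 100 = 39.1%

39.1


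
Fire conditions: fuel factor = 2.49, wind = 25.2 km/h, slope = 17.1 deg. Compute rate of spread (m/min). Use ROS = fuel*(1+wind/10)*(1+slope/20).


Formula: ROS = fuel * (1 + wind/10) * (1 + slope/20)
Wind factor = 1 + 25.2/10 = 3.52
Slope factor = 1 + 17.1/20 = 1.855
ROS = 2.49 * 3.52 * 1.855 = 16.26 m/min

16.26


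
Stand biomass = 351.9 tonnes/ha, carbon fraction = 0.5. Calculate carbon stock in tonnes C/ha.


Formula: Carbon Stock = Biomass * Carbon Fraction
C = 351.9 t/ha * 0.5
C = 176.0 t C/ha

176.0


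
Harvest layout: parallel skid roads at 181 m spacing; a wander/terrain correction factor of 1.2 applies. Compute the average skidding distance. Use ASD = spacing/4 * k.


Formula: ASD = (spacing / 4) * correction
Uncorrected distance = spacing / 4 = 181 / 4 = 45.25 m
ASD = 45.25 * 1.2 = 54 m

54


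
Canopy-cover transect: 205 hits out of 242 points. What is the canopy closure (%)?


Formula: Canopy closure = covered points / total points * 100
Closure = 205 / 242 * 100
Closure = 0.8471 * 100 = 84.7%

84.7


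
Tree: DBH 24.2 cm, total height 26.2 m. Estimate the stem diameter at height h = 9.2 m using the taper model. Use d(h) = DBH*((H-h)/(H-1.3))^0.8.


Taper: d(h) = DBH * ((H - h) / (H - 1.3))^0.8
Numerator = H - h = 26.2 - 9.2 = 17.0 m
Denominator = H - 1.3 = 26.2 - 1.3 = 24.9 m
Ratio = 17.0 / 24.9 = 0.68273
d = 24.2 * 0.68273^0.8 = 17.8 cm

17.8


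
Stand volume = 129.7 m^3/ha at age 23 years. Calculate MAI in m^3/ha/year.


Formula: MAI = Total Volume / Stand Age
MAI = 129.7 m^3/ha / 23 years
MAI = 5.64 m^3/ha/year

5.64


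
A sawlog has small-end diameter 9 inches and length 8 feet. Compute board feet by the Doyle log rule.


Doyle: BF = (D - 4)^2 * L / 16
Adjusted diameter = 9 - 4 = 5 in
(D-4)^2 = 5^2 = 25
BF = 25 * 8 / 16 = 13 BF

13


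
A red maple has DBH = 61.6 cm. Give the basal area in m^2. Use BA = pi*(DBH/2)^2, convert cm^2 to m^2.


Formula: BA = pi * (DBH/2)^2 / 10000  (cm^2 to m^2)
Radius = DBH/2 = 61.6/2 = 30.8 cm
BA = pi * 30.8^2 / 10000
   = 2980.2405 cm^2 / 10000
   = 0.298 m^2

0.298


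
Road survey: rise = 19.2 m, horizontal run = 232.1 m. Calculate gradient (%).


Formula: Gradient = rise / run * 100
Gradient = 19.2 / 232.1 * 100 = 8.3%

8.3


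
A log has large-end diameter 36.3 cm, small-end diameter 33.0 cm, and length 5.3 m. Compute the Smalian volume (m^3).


Smalian: V = (A1 + A2)/2 * L,  A = pi*(D/200)^2
A1 = pi*(36.3/200)^2 = 0.103491 m^2
A2 = pi*(33.0/200)^2 = 0.08553 m^2
V = (0.103491+0.08553)/2*5.3 = 0.5009 m^3

0.5009


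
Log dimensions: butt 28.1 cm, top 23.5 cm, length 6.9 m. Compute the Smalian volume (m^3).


Smalian: V = (A1 + A2)/2 * L,  A = pi*(D/200)^2
A1 = pi*(28.1/200)^2 = 0.062016 m^2
A2 = pi*(23.5/200)^2 = 0.043374 m^2
V = (0.062016+0.043374)/2*6.9 = 0.3636 m^3

0.3636


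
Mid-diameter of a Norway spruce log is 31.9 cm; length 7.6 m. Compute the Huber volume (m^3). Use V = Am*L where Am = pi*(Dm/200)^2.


Huber: V = Am * L,  Am = pi*(Dm/200)^2
Am = pi*(31.9/200)^2 = 0.079923 m^2
V = 0.079923*7.6 = 0.6074 m^3

0.6074


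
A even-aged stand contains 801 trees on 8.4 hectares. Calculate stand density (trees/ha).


Formula: Stand Density = N_trees / Area_ha
Density = 801 trees / 8.4 ha
Density = 95 trees/ha

95


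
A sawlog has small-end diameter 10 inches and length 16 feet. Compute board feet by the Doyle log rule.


Doyle: BF = (D - 4)^2 * L / 16
Adjusted diameter = 10 - 4 = 6 in
(D-4)^2 = 6^2 = 36
BF = 36 * 16 / 16 = 36 BF

36


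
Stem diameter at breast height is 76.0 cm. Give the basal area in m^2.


Formula: BA = pi * (DBH/2)^2 / 10000  (cm^2 to m^2)
Radius = DBH/2 = 76.0/2 = 38.0 cm
BA = pi * 38.0^2 / 10000
   = 4536.4598 cm^2 / 10000
   = 0.4536 m^2

0.4536


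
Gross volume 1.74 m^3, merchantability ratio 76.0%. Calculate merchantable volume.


Formula: MV = V_total * (merchantable_pct / 100)
Merchantable fraction = 76.0% / 100 = 0.76
MV = 1.74 m^3 * 0.76 = 1.322 m^3

1.322


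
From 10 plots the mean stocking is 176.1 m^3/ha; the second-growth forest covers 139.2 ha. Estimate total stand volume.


Formula: Total Volume = Mean Volume per ha * Total Area
Total Volume = 176.1 m^3/ha * 139.2 ha
Total Volume = 24513 m^3

24513


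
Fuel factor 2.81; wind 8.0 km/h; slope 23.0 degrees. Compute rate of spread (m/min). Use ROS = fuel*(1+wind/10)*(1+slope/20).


Formula: ROS = fuel * (1 + wind/10) * (1 + slope/20)
Wind factor = 1 + 8.0/10 = 1.8
Slope factor = 1 + 23.0/20 = 2.15
ROS = 2.81 * 1.8 * 2.15 = 10.87 m/min

10.87


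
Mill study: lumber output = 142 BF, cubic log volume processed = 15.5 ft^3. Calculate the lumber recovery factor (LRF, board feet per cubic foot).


Formula: LRF = Lumber Output (BF) / Log Input (ft^3)
LRF = 142 BF / 15.5 ft^3
LRF = 9.16 BF/ft^3

9.16


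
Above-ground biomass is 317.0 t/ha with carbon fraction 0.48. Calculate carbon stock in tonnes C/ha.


Formula: Carbon Stock = Biomass * Carbon Fraction
C = 317.0 t/ha * 0.48
C = 152.2 t C/ha

152.2


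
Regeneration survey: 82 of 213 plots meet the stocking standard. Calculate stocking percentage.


Formula: Stocking % = stocked plots / total plots * 100
Stocking = 82 / 213 * 100
Stocking = 0.385 * 100 = 38.5%

38.5


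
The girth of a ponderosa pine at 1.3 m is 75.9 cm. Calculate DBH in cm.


Formula: DBH = C / pi
DBH = 75.9 / pi
pi = 3.14159...
DBH = 24.2 cm

24.2


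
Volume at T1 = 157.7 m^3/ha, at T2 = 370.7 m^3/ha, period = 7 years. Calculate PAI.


Formula: PAI = (V_T2 - V_T1) / (T2 - T1)
Volume increment = 370.7 - 157.7 = 213.0 m^3/ha
PAI = 213.0 / 7 = 30.43 m^3/ha/year

30.43


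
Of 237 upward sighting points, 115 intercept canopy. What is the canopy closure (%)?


Formula: Canopy closure = covered points / total points * 100
Closure = 115 / 237 * 100
Closure = 0.4852 * 100 = 48.5%

48.5


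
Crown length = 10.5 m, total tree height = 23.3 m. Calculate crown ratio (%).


Formula: Crown Ratio = (Crown Length / Total Height) * 100
CR = (10.5 m / 23.3 m) * 100
CR = 0.4506 * 100 = 45.1%

45.1


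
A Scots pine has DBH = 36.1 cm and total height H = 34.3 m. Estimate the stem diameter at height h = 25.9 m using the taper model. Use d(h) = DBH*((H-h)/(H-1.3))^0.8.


Taper: d(h) = DBH * ((H - h) / (H - 1.3))^0.8
Numerator = H - h = 34.3 - 25.9 = 8.4 m
Denominator = H - 1.3 = 34.3 - 1.3 = 33.0 m
Ratio = 8.4 / 33.0 = 0.25455
d = 36.1 * 0.25455^0.8 = 12.1 cm

12.1


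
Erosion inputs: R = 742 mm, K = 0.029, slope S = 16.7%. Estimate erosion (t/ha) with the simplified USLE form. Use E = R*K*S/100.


Formula: E = R * K * S / 100  (simplified USLE)
R * K = 742 * 0.029 = 21.518
E = 21.518 * 16.7 / 100 = 3.59 t/ha

3.59


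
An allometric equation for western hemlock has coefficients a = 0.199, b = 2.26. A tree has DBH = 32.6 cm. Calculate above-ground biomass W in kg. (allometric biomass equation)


Formula: W = a * DBH^b  (allometric power law)
DBH^b = 32.6^2.26 = 2629.4915
W = 0.199 * 2629.4915 = 523.3 kg

523.3


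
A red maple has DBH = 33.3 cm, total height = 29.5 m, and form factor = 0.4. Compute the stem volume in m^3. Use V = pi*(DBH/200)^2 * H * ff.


Formula: V = pi * (DBH/200)^2 * H * ff
Radius = DBH/200 = 33.3/200 = 0.1665 m
Radius^2 = 0.1665^2 = 0.02772225 m^2
V = pi * 0.02772225 * 29.5 * 0.4
V = 1.028 m^3

1.028


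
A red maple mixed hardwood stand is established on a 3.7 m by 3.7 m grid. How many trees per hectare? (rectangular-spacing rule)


Formula: TPH = 10000 m^2/ha / (spacing_x * spacing_y)
Area per tree = 3.7 m * 3.7 m = 13.69 m^2
TPH = 10000 / 13.69 = 730 trees/ha

730


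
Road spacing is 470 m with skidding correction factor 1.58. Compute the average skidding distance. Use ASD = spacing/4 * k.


Formula: ASD = (spacing / 4) * correction
Uncorrected distance = spacing / 4 = 470 / 4 = 117.5 m
ASD = 117.5 * 1.58 = 186 m

186


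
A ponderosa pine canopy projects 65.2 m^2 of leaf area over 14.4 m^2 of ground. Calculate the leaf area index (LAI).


Formula: LAI = total leaf area / ground area  (dimensionless)
LAI = 65.2 m^2 / 14.4 m^2
LAI = 4.53

4.53


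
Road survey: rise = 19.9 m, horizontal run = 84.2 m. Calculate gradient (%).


Formula: Gradient = rise / run * 100
Gradient = 19.9 / 84.2 * 100 = 23.6%

23.6


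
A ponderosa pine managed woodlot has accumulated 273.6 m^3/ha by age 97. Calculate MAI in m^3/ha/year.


Formula: MAI = Total Volume / Stand Age
MAI = 273.6 m^3/ha / 97 years
MAI = 2.82 m^3/ha/year

2.82


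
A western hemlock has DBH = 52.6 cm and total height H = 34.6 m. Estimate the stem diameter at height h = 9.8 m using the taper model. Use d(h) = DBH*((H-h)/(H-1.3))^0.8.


Taper: d(h) = DBH * ((H - h) / (H - 1.3))^0.8
Numerator = H - h = 34.6 - 9.8 = 24.8 m
Denominator = H - 1.3 = 34.6 - 1.3 = 33.3 m
Ratio = 24.8 / 33.3 = 0.74474
d = 52.6 * 0.74474^0.8 = 41.6 cm

41.6


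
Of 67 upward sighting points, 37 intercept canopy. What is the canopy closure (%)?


Formula: Canopy closure = covered points / total points * 100
Closure = 37 / 67 * 100
Closure = 0.5522 * 100 = 55.2%

55.2


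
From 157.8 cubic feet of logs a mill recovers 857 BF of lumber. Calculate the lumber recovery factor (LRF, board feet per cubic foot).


Formula: LRF = Lumber Output (BF) / Log Input (ft^3)
LRF = 857 BF / 157.8 ft^3
LRF = 5.43 BF/ft^3

5.43


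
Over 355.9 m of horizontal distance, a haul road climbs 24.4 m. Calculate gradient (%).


Formula: Gradient = rise / run * 100
Gradient = 24.4 / 355.9 * 100 = 6.9%

6.9


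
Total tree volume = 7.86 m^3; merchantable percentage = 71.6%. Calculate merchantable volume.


Formula: MV = V_total * (merchantable_pct / 100)
Merchantable fraction = 71.6% / 100 = 0.716
MV = 7.86 m^3 * 0.716 = 5.628 m^3

5.628


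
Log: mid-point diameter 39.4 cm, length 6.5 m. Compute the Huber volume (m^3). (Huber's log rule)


Huber: V = Am * L,  Am = pi*(Dm/200)^2
Am = pi*(39.4/200)^2 = 0.121922 m^2
V = 0.121922*6.5 = 0.7925 m^3

0.7925


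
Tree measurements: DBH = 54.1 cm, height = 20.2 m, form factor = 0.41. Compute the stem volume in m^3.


Formula: V = pi * (DBH/200)^2 * H * ff
Radius = DBH/200 = 54.1/200 = 0.2705 m
Radius^2 = 0.2705^2 = 0.07317025 m^2
V = pi * 0.07317025 * 20.2 * 0.41
V = 1.904 m^3

1.904


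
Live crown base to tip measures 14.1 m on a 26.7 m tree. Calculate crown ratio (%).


Formula: Crown Ratio = (Crown Length / Total Height) * 100
CR = (14.1 m / 26.7 m) * 100
CR = 0.5281 * 100 = 52.8%

52.8


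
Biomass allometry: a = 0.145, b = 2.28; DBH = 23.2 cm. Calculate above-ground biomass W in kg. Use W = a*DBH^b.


Formula: W = a * DBH^b  (allometric power law)
DBH^b = 23.2^2.28 = 1298.1133
W = 0.145 * 1298.1133 = 188.2 kg

188.2


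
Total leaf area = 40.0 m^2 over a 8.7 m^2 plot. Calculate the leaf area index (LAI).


Formula: LAI = total leaf area / ground area  (dimensionless)
LAI = 40.0 m^2 / 8.7 m^2
LAI = 4.6

4.6


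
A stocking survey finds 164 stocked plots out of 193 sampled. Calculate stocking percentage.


Formula: Stocking % = stocked plots / total plots * 100
Stocking = 164 / 193 * 100
Stocking = 0.8497 * 100 = 85.0%

85.0


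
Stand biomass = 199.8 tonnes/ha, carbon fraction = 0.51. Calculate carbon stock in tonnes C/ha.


Formula: Carbon Stock = Biomass * Carbon Fraction
C = 199.8 t/ha * 0.51
C = 101.9 t C/ha

101.9


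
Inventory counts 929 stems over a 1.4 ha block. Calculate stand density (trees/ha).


Formula: Stand Density = N_trees / Area_ha
Density = 929 trees / 1.4 ha
Density = 664 trees/ha

664


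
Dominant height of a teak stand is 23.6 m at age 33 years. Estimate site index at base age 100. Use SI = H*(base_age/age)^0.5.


Formula: SI = H_dom * (base_age / age)^0.5
Age ratio = 100 / 33 = 3.0303
sqrt(age_ratio) = 1.74078
SI = 23.6 * 1.74078 = 41.1 m

41.1


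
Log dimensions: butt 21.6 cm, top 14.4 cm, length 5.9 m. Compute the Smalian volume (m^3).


Smalian: V = (A1 + A2)/2 * L,  A = pi*(D/200)^2
A1 = pi*(21.6/200)^2 = 0.036644 m^2
A2 = pi*(14.4/200)^2 = 0.016286 m^2
V = (0.036644+0.016286)/2*5.9 = 0.1561 m^3

0.1561


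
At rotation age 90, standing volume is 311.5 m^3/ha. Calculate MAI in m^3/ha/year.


Formula: MAI = Total Volume / Stand Age
MAI = 311.5 m^3/ha / 90 years
MAI = 3.46 m^3/ha/year

3.46


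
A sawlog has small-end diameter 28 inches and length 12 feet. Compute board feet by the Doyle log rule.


Doyle: BF = (D - 4)^2 * L / 16
Adjusted diameter = 28 - 4 = 24 in
(D-4)^2 = 24^2 = 576
BF = 576 * 12 / 16 = 432 BF

432


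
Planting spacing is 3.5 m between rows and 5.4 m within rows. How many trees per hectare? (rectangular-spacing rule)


Formula: TPH = 10000 m^2/ha / (spacing_x * spacing_y)
Area per tree = 3.5 m * 5.4 m = 18.9 m^2
TPH = 10000 / 18.9 = 529 trees/ha

529


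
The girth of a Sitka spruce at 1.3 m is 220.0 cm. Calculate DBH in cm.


Formula: DBH = C / pi
DBH = 220.0 / pi
pi = 3.14159...
DBH = 70.0 cm

70.0


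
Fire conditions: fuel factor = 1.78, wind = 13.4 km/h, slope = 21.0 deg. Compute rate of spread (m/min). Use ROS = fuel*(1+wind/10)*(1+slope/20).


Formula: ROS = fuel * (1 + wind/10) * (1 + slope/20)
Wind factor = 1 + 13.4/10 = 2.34
Slope factor = 1 + 21.0/20 = 2.05
ROS = 1.78 * 2.34 * 2.05 = 8.54 m/min

8.54


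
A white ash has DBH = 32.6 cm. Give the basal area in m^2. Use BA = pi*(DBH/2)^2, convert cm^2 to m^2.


Formula: BA = pi * (DBH/2)^2 / 10000  (cm^2 to m^2)
Radius = DBH/2 = 32.6/2 = 16.3 cm
BA = pi * 16.3^2 / 10000
   = 834.6898 cm^2 / 10000
   = 0.0835 m^2

0.0835


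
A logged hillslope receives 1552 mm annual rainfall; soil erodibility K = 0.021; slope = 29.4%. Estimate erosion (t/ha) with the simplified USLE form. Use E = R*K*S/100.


Formula: E = R * K * S / 100  (simplified USLE)
R * K = 1552 * 0.021 = 32.592
E = 32.592 * 29.4 / 100 = 9.58 t/ha

9.58


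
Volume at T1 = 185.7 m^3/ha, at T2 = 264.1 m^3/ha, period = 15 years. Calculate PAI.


Formula: PAI = (V_T2 - V_T1) / (T2 - T1)
Volume increment = 264.1 - 185.7 = 78.4 m^3/ha
PAI = 78.4 / 15 = 5.23 m^3/ha/year

5.23


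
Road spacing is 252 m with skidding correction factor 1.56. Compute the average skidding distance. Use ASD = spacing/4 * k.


Formula: ASD = (spacing / 4) * correction
Uncorrected distance = spacing / 4 = 252 / 4 = 63 m
ASD = 63 * 1.56 = 98 m

98


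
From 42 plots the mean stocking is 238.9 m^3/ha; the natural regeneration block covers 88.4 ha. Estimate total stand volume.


Formula: Total Volume = Mean Volume per ha * Total Area
Total Volume = 238.9 m^3/ha * 88.4 ha
Total Volume = 21119 m^3

21119


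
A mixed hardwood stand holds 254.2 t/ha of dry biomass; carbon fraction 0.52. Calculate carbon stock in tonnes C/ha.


Formula: Carbon Stock = Biomass * Carbon Fraction
C = 254.2 t/ha * 0.52
C = 132.2 t C/ha

132.2


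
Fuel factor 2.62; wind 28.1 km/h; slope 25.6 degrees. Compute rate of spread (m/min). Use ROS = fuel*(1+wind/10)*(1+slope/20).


Formula: ROS = fuel * (1 + wind/10) * (1 + slope/20)
Wind factor = 1 + 28.1/10 = 3.81
Slope factor = 1 + 25.6/20 = 2.28
ROS = 2.62 * 3.81 * 2.28 = 22.76 m/min

22.76


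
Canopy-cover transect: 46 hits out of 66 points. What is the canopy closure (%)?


Formula: Canopy closure = covered points / total points * 100
Closure = 46 / 66 * 100
Closure = 0.697 * 100 = 69.7%

69.7
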